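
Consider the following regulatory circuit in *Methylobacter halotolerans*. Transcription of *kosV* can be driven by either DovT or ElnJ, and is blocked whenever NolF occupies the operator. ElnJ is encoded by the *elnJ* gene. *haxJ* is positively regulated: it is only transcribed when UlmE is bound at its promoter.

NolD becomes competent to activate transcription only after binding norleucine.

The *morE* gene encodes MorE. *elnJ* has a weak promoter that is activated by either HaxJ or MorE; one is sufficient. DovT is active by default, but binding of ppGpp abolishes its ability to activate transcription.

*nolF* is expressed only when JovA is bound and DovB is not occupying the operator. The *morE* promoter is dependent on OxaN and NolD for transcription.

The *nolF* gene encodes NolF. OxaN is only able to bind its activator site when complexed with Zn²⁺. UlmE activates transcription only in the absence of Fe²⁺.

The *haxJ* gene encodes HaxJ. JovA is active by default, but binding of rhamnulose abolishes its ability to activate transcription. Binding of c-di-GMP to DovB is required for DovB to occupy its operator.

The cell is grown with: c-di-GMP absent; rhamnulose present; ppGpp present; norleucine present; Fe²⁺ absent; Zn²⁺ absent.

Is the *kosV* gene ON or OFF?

ON

ppGpp is present, so DovT is inactive.
c-di-GMP is absent, so DovB is inactive.
Rhamnulose is present, so JovA is inactive.
Required activator JovA is absent, so *nolF* is not transcribed.
So NolF is not produced.
Fe²⁺ is absent, so UlmE is active.
No repressor is bound and UlmE is active, so *haxJ* is transcribed.
So HaxJ is produced and active.
Zn²⁺ is absent, so OxaN is inactive.
Norleucine is present, so NolD is active.
Required activator OxaN is absent, so *morE* is not transcribed.
So MorE is not produced.
Activator HaxJ is present, so *elnJ* is transcribed.
So ElnJ is produced and active.
Activator ElnJ is present, so *kosV* is transcribed.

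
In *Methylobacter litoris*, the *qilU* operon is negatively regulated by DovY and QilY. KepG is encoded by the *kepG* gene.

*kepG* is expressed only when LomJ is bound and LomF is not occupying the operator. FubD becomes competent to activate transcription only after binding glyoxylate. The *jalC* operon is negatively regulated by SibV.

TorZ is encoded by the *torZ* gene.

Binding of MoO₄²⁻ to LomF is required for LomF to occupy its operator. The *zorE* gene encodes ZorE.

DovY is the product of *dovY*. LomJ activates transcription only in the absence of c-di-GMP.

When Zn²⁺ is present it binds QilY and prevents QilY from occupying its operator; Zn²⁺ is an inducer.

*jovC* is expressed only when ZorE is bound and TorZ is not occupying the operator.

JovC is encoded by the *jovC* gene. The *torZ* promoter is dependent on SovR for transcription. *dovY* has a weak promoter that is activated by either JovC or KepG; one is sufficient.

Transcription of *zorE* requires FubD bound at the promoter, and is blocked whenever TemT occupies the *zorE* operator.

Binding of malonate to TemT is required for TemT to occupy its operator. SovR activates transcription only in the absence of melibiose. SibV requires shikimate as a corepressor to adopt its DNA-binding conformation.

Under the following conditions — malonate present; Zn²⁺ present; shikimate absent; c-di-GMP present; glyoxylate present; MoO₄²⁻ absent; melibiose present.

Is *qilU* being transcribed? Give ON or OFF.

ON

Glyoxylate is present, so FubD is active.
Malonate is present, so TemT is active.
With repressor TemT bound, *zorE* is not transcribed.
So ZorE is not produced.
Melibiose is present, so SovR is inactive.
Required activator SovR is absent, so *torZ* is not transcribed.
So TorZ is not produced.
Required activator ZorE is absent, so *jovC* is not transcribed.
So JovC is not produced.
c-di-GMP is present, so LomJ is inactive.
MoO₄²⁻ is absent, so LomF is inactive.
Required activator LomJ is absent, so *kepG* is not transcribed.
So KepG is not produced.
No activator is available at the *dovY* promoter, so *dovY* is not transcribed.
So DovY is not produced.
Zn²⁺ is present, so QilY is inactive.
With no repressor bound, *qilU* is transcribed.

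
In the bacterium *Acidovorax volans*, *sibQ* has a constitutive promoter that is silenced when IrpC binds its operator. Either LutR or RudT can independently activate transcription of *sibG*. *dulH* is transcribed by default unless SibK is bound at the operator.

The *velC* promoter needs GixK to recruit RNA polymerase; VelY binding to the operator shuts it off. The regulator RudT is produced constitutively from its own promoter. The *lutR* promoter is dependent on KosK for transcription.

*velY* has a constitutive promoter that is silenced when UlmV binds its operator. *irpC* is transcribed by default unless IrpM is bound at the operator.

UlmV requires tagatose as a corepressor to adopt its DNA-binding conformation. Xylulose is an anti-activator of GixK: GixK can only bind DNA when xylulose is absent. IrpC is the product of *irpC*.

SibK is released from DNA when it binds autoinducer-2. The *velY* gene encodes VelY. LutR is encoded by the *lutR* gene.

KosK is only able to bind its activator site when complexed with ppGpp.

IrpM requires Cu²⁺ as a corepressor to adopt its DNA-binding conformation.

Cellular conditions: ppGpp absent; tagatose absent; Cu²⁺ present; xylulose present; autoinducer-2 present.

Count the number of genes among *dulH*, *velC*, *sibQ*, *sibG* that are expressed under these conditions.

3

Autoinducer-2 is present, so SibK is inactive.
With no repressor bound, *dulH* is transcribed.
→ *dulH* is ON.
Xylulose is present, so GixK is inactive.
Tagatose is absent, so UlmV is inactive.
With no repressor bound, *velY* is transcribed.
So VelY is produced and active.
With repressor VelY bound, *velC* is not transcribed.
→ *velC* is OFF.
Cu²⁺ is present, so IrpM is active.
With repressor IrpM bound, *irpC* is not transcribed.
So IrpC is not produced.
With no repressor bound, *sibQ* is transcribed.
→ *sibQ* is ON.
ppGpp is absent, so KosK is inactive.
Required activator KosK is absent, so *lutR* is not transcribed.
So LutR is not produced.
RudT is produced constitutively and is active.
Activator RudT is present, so *sibG* is transcribed.
→ *sibG* is ON.
3 of the 4 genes are transcribed.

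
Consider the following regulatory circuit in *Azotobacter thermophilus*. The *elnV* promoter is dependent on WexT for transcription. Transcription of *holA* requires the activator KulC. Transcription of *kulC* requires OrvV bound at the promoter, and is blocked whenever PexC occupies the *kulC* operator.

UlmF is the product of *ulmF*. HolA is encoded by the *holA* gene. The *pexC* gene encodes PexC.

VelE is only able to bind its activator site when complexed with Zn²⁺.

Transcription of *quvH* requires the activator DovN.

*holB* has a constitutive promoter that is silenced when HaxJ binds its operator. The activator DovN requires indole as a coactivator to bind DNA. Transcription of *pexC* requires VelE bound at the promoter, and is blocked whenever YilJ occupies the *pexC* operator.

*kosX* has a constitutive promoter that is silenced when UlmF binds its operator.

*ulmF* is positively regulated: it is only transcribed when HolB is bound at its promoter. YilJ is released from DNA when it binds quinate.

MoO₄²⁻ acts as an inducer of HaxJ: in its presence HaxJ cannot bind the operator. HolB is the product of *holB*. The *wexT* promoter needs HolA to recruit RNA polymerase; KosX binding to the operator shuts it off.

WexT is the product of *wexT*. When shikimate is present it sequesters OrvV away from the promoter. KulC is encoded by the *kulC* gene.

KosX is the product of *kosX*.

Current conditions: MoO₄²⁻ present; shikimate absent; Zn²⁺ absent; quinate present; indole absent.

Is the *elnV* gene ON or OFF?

MoO₄²⁻ is present, so HaxJ is inactive.
With no repressor bound, *holB* is transcribed.
So HolB is produced and active.
No repressor is bound and HolB is active, so *ulmF* is transcribed.
So UlmF is produced and active.
With repressor UlmF bound, *kosX* is not transcribed.
So KosX is not produced.
Shikimate is absent, so OrvV is active.
Quinate is present, so YilJ is inactive.
Zn²⁺ is absent, so VelE is inactive.
Required activator VelE is absent, so *pexC* is not transcribed.
So PexC is not produced.
No repressor is bound and OrvV is active, so *kulC* is transcribed.
So KulC is produced and active.
No repressor is bound and KulC is active, so *holA* is transcribed.
So HolA is produced and active.
No repressor is bound and HolA is active, so *wexT* is transcribed.
So WexT is produced and active.
No repressor is bound and WexT is active, so *elnV* is transcribed.

ON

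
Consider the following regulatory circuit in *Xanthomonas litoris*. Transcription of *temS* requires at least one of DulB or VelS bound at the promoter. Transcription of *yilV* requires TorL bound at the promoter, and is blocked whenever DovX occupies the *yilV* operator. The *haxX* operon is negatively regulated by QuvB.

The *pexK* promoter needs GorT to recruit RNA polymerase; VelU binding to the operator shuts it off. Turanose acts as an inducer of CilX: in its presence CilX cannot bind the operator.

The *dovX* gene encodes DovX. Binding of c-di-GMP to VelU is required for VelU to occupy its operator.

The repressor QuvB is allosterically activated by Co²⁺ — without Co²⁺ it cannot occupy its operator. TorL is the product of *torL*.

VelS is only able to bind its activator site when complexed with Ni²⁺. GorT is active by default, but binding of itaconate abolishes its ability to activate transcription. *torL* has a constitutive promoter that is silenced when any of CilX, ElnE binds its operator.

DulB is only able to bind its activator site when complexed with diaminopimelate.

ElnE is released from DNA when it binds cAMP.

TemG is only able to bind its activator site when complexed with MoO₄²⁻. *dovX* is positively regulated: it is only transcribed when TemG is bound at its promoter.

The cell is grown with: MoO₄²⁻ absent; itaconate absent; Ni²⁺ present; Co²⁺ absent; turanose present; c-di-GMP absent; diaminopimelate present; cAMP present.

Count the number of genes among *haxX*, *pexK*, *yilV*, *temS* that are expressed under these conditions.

4

Co²⁺ is absent, so QuvB is inactive.
With no repressor bound, *haxX* is transcribed.
→ *haxX* is ON.
Itaconate is absent, so GorT is active.
c-di-GMP is absent, so VelU is inactive.
No repressor is bound and GorT is active, so *pexK* is transcribed.
→ *pexK* is ON.
Turanose is present, so CilX is inactive.
cAMP is present, so ElnE is inactive.
With no repressor bound, *torL* is transcribed.
So TorL is produced and active.
MoO₄²⁻ is absent, so TemG is inactive.
Required activator TemG is absent, so *dovX* is not transcribed.
So DovX is not produced.
No repressor is bound and TorL is active, so *yilV* is transcribed.
→ *yilV* is ON.
Diaminopimelate is present, so DulB is active.
Ni²⁺ is present, so VelS is active.
Activator DulB is present, so *temS* is transcribed.
→ *temS* is ON.
4 of the 4 genes are transcribed.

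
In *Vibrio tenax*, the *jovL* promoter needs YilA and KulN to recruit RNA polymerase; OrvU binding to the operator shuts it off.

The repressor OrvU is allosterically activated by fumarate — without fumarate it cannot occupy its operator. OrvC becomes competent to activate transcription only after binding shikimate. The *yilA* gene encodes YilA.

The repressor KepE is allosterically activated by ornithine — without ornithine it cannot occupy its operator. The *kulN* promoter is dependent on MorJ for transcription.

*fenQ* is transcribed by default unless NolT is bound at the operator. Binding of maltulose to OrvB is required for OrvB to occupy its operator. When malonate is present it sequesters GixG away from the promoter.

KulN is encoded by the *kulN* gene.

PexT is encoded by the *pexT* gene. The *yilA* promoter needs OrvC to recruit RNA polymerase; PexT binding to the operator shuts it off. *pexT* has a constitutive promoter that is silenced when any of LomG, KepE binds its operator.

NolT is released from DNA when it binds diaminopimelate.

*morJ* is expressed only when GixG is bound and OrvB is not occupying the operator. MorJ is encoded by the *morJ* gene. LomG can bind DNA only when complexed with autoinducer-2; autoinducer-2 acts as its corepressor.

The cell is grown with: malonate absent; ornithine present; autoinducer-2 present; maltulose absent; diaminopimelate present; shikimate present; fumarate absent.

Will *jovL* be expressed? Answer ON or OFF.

Shikimate is present, so OrvC is active.
Autoinducer-2 is present, so LomG is active.
Ornithine is present, so KepE is active.
With repressor LomG bound, *pexT* is not transcribed.
So PexT is not produced.
No repressor is bound and OrvC is active, so *yilA* is transcribed.
So YilA is produced and active.
Maltulose is absent, so OrvB is inactive.
Malonate is absent, so GixG is active.
No repressor is bound and GixG is active, so *morJ* is transcribed.
So MorJ is produced and active.
No repressor is bound and MorJ is active, so *kulN* is transcribed.
So KulN is produced and active.
Fumarate is absent, so OrvU is inactive.
No repressor is bound and YilA and KulN are active, so *jovL* is transcribed.

ON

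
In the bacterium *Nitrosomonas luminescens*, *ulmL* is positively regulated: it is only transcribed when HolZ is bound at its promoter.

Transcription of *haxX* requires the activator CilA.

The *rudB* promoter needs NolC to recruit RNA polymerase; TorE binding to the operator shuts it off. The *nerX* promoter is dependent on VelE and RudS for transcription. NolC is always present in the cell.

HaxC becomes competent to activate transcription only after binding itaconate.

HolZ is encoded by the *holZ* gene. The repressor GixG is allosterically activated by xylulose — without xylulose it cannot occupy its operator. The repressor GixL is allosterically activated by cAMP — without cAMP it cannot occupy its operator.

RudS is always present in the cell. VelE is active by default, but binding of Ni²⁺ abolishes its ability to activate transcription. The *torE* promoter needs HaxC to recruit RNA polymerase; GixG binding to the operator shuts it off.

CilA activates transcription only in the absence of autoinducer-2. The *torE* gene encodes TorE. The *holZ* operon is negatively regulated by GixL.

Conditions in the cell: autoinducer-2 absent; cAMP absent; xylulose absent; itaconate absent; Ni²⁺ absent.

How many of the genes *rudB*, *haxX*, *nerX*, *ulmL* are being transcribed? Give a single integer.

4

NolC is produced constitutively and is active.
Itaconate is absent, so HaxC is inactive.
Xylulose is absent, so GixG is inactive.
Required activator HaxC is absent, so *torE* is not transcribed.
So TorE is not produced.
No repressor is bound and NolC is active, so *rudB* is transcribed.
→ *rudB* is ON.
Autoinducer-2 is absent, so CilA is active.
No repressor is bound and CilA is active, so *haxX* is transcribed.
→ *haxX* is ON.
Ni²⁺ is absent, so VelE is active.
RudS is produced constitutively and is active.
No repressor is bound and VelE and RudS are active, so *nerX* is transcribed.
→ *nerX* is ON.
cAMP is absent, so GixL is inactive.
With no repressor bound, *holZ* is transcribed.
So HolZ is produced and active.
No repressor is bound and HolZ is active, so *ulmL* is transcribed.
→ *ulmL* is ON.
4 of the 4 genes are transcribed.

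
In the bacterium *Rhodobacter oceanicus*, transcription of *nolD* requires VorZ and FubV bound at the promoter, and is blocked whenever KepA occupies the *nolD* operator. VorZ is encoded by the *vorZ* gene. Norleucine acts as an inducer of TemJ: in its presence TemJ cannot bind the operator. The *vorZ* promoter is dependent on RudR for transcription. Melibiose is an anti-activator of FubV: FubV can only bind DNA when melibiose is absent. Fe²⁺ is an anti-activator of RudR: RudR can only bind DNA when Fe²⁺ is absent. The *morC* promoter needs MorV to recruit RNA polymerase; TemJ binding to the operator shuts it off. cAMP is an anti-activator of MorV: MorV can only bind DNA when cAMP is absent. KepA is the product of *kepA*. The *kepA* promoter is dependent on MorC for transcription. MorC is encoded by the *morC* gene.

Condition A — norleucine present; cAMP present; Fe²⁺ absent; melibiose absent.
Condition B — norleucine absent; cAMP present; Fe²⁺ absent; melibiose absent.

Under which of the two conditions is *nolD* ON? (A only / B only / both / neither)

Condition A:
Norleucine is present, so TemJ is inactive.
cAMP is present, so MorV is inactive.
Required activator MorV is absent, so *morC* is not transcribed.
So MorC is not produced.
Required activator MorC is absent, so *kepA* is not transcribed.
So KepA is not produced.
Fe²⁺ is absent, so RudR is active.
No repressor is bound and RudR is active, so *vorZ* is transcribed.
So VorZ is produced and active.
Melibiose is absent, so FubV is active.
No repressor is bound and VorZ and FubV are active, so *nolD* is transcribed.
→ *nolD* is ON in A.
Condition B:
Norleucine is absent, so TemJ is active.
cAMP is present, so MorV is inactive.
With repressor TemJ bound, *morC* is not transcribed.
So MorC is not produced.
Required activator MorC is absent, so *kepA* is not transcribed.
So KepA is not produced.
Fe²⁺ is absent, so RudR is active.
No repressor is bound and RudR is active, so *vorZ* is transcribed.
So VorZ is produced and active.
Melibiose is absent, so FubV is active.
No repressor is bound and VorZ and FubV are active, so *nolD* is transcribed.
→ *nolD* is ON in B.

both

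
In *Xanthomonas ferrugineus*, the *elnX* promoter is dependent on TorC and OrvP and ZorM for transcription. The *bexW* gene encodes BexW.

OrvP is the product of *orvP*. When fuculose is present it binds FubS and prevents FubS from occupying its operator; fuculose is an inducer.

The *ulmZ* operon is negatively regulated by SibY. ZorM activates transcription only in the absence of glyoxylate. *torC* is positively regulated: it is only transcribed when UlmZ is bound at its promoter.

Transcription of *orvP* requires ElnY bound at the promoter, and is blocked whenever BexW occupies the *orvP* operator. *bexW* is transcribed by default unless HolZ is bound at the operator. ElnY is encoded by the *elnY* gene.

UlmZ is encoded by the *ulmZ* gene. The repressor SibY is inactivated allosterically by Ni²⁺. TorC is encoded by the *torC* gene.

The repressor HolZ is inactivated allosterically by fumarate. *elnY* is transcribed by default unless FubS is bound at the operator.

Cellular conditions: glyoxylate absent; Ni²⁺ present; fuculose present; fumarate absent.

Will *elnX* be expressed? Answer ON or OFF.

Ni²⁺ is present, so SibY is inactive.
With no repressor bound, *ulmZ* is transcribed.
So UlmZ is produced and active.
No repressor is bound and UlmZ is active, so *torC* is transcribed.
So TorC is produced and active.
Fumarate is absent, so HolZ is active.
With repressor HolZ bound, *bexW* is not transcribed.
So BexW is not produced.
Fuculose is present, so FubS is inactive.
With no repressor bound, *elnY* is transcribed.
So ElnY is produced and active.
No repressor is bound and ElnY is active, so *orvP* is transcribed.
So OrvP is produced and active.
Glyoxylate is absent, so ZorM is active.
No repressor is bound and TorC and OrvP and ZorM are active, so *elnX* is transcribed.

ON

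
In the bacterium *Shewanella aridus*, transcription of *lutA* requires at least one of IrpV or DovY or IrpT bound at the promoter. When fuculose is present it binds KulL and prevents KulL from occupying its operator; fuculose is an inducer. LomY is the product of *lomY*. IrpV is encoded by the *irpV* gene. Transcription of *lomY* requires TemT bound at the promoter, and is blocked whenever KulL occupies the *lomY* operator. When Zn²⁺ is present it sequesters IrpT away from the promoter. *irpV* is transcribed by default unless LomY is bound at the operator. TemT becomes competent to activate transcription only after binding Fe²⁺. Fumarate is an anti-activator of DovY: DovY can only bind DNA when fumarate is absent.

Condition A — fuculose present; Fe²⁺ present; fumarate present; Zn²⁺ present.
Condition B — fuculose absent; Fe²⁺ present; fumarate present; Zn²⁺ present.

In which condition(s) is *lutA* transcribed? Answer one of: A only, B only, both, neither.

B only

Condition A:
Fuculose is present, so KulL is inactive.
Fe²⁺ is present, so TemT is active.
No repressor is bound and TemT is active, so *lomY* is transcribed.
So LomY is produced and active.
With repressor LomY bound, *irpV* is not transcribed.
So IrpV is not produced.
Fumarate is present, so DovY is inactive.
Zn²⁺ is present, so IrpT is inactive.
No activator is available at the *lutA* promoter, so *lutA* is not transcribed.
→ *lutA* is OFF in A.
Condition B:
Fuculose is absent, so KulL is active.
Fe²⁺ is present, so TemT is active.
With repressor KulL bound, *lomY* is not transcribed.
So LomY is not produced.
With no repressor bound, *irpV* is transcribed.
So IrpV is produced and active.
Fumarate is present, so DovY is inactive.
Zn²⁺ is present, so IrpT is inactive.
Activator IrpV is present, so *lutA* is transcribed.
→ *lutA* is ON in B.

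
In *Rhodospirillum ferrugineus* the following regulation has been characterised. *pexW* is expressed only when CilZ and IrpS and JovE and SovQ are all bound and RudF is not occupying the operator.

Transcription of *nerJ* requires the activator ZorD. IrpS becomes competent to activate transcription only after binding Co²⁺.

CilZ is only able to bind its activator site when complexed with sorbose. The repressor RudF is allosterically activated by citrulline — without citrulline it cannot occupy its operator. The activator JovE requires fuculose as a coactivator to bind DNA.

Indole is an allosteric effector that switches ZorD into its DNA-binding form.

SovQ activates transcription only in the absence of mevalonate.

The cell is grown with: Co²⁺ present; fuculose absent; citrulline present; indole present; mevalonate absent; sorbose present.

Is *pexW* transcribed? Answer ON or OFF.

Citrulline is present, so RudF is active.
Sorbose is present, so CilZ is active.
Co²⁺ is present, so IrpS is active.
Fuculose is absent, so JovE is inactive.
Mevalonate is absent, so SovQ is active.
With repressor RudF bound, *pexW* is not transcribed.

OFF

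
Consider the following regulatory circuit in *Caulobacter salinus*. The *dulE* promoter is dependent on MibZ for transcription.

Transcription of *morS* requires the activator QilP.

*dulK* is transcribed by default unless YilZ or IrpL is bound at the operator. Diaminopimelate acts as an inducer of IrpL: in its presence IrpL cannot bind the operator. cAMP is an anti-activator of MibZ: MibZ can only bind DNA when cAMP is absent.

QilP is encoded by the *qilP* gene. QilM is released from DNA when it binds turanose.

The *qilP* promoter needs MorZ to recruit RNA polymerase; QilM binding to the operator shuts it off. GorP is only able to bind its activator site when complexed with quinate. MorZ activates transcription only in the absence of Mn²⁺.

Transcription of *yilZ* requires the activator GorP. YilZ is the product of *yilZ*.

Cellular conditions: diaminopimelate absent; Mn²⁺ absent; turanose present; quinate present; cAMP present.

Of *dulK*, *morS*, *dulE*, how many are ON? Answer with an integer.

Quinate is present, so GorP is active.
No repressor is bound and GorP is active, so *yilZ* is transcribed.
So YilZ is produced and active.
Diaminopimelate is absent, so IrpL is active.
With repressor YilZ bound, *dulK* is not transcribed.
→ *dulK* is OFF.
Mn²⁺ is absent, so MorZ is active.
Turanose is present, so QilM is inactive.
No repressor is bound and MorZ is active, so *qilP* is transcribed.
So QilP is produced and active.
No repressor is bound and QilP is active, so *morS* is transcribed.
→ *morS* is ON.
cAMP is present, so MibZ is inactive.
Required activator MibZ is absent, so *dulE* is not transcribed.
→ *dulE* is OFF.
1 of the 3 genes is transcribed.

1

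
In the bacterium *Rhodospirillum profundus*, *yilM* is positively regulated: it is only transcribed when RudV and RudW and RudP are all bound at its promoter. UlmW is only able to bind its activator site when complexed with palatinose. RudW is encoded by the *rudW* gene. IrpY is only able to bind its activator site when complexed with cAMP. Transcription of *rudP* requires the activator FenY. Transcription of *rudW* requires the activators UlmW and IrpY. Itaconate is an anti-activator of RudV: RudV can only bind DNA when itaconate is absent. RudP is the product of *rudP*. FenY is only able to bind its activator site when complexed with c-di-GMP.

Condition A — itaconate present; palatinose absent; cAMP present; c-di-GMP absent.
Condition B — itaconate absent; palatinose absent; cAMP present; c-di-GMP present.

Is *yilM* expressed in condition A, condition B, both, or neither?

neither

Condition A:
Itaconate is present, so RudV is inactive.
Palatinose is absent, so UlmW is inactive.
cAMP is present, so IrpY is active.
Required activator UlmW is absent, so *rudW* is not transcribed.
So RudW is not produced.
c-di-GMP is absent, so FenY is inactive.
Required activator FenY is absent, so *rudP* is not transcribed.
So RudP is not produced.
Required activator RudV is absent, so *yilM* is not transcribed.
→ *yilM* is OFF in A.
Condition B:
Itaconate is absent, so RudV is active.
Palatinose is absent, so UlmW is inactive.
cAMP is present, so IrpY is active.
Required activator UlmW is absent, so *rudW* is not transcribed.
So RudW is not produced.
c-di-GMP is present, so FenY is active.
No repressor is bound and FenY is active, so *rudP* is transcribed.
So RudP is produced and active.
Required activator RudW is absent, so *yilM* is not transcribed.
→ *yilM* is OFF in B.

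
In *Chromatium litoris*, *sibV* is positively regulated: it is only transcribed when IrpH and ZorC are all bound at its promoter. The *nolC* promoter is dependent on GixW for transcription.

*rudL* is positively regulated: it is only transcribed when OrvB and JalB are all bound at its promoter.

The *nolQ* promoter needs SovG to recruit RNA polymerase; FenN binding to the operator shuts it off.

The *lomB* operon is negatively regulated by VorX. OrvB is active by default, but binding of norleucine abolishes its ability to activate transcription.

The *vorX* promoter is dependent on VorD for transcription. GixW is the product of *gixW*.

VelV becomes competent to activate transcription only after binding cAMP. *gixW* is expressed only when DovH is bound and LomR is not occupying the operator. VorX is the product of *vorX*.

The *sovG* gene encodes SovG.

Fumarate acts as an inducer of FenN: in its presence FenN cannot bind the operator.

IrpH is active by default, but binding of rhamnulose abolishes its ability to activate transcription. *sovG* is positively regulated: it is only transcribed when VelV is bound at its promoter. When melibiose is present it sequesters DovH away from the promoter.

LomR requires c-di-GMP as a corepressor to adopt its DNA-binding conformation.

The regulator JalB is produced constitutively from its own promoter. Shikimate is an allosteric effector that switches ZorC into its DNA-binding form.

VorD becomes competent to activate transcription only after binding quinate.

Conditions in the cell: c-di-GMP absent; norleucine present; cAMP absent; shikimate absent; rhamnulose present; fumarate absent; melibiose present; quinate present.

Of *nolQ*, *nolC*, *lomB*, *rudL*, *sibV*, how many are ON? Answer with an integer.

Fumarate is absent, so FenN is active.
cAMP is absent, so VelV is inactive.
Required activator VelV is absent, so *sovG* is not transcribed.
So SovG is not produced.
With repressor FenN bound, *nolQ* is not transcribed.
→ *nolQ* is OFF.
c-di-GMP is absent, so LomR is inactive.
Melibiose is present, so DovH is inactive.
Required activator DovH is absent, so *gixW* is not transcribed.
So GixW is not produced.
Required activator GixW is absent, so *nolC* is not transcribed.
→ *nolC* is OFF.
Quinate is present, so VorD is active.
No repressor is bound and VorD is active, so *vorX* is transcribed.
So VorX is produced and active.
With repressor VorX bound, *lomB* is not transcribed.
→ *lomB* is OFF.
Norleucine is present, so OrvB is inactive.
JalB is produced constitutively and is active.
Required activator OrvB is absent, so *rudL* is not transcribed.
→ *rudL* is OFF.
Rhamnulose is present, so IrpH is inactive.
Shikimate is absent, so ZorC is inactive.
Required activator IrpH is absent, so *sibV* is not transcribed.
→ *sibV* is OFF.
0 of the 5 genes are transcribed.

0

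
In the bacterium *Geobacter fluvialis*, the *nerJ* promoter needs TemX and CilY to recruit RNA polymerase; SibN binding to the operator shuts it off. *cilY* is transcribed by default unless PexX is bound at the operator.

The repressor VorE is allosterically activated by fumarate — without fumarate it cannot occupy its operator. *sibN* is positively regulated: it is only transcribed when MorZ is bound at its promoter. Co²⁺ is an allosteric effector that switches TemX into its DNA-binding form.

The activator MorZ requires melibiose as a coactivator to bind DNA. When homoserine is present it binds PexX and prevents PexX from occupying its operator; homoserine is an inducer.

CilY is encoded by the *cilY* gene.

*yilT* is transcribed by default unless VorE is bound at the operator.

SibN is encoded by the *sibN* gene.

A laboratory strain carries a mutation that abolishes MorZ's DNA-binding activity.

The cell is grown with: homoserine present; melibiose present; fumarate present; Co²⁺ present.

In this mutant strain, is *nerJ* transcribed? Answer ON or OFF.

Co²⁺ is present, so TemX is active.
MorZ is non-functional in this strain, so it has no effect.
Required activator MorZ is absent, so *sibN* is not transcribed.
So SibN is not produced.
Homoserine is present, so PexX is inactive.
With no repressor bound, *cilY* is transcribed.
So CilY is produced and active.
No repressor is bound and TemX and CilY are active, so *nerJ* is transcribed.

ON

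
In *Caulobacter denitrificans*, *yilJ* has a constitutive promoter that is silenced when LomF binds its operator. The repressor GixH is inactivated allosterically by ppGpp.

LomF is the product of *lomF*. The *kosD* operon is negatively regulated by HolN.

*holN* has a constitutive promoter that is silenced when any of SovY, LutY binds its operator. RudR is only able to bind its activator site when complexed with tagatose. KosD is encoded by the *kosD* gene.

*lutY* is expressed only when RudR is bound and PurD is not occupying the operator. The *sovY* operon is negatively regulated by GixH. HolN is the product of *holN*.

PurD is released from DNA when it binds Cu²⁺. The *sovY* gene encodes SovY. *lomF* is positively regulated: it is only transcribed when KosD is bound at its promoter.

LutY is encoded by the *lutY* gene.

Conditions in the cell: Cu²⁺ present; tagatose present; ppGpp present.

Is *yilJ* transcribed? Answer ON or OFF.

OFF

ppGpp is present, so GixH is inactive.
With no repressor bound, *sovY* is transcribed.
So SovY is produced and active.
Cu²⁺ is present, so PurD is inactive.
Tagatose is present, so RudR is active.
No repressor is bound and RudR is active, so *lutY* is transcribed.
So LutY is produced and active.
With repressor SovY bound, *holN* is not transcribed.
So HolN is not produced.
With no repressor bound, *kosD* is transcribed.
So KosD is produced and active.
No repressor is bound and KosD is active, so *lomF* is transcribed.
So LomF is produced and active.
With repressor LomF bound, *yilJ* is not transcribed.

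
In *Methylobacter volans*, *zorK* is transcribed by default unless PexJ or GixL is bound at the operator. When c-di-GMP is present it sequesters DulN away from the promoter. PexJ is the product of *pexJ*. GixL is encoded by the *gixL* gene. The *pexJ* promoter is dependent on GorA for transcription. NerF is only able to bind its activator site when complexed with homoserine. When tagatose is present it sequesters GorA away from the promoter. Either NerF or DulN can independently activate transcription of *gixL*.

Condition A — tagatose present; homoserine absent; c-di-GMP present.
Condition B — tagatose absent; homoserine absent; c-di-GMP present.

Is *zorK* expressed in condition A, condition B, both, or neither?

Condition A:
Tagatose is present, so GorA is inactive.
Required activator GorA is absent, so *pexJ* is not transcribed.
So PexJ is not produced.
Homoserine is absent, so NerF is inactive.
c-di-GMP is present, so DulN is inactive.
No activator is available at the *gixL* promoter, so *gixL* is not transcribed.
So GixL is not produced.
With no repressor bound, *zorK* is transcribed.
→ *zorK* is ON in A.
Condition B:
Tagatose is absent, so GorA is active.
No repressor is bound and GorA is active, so *pexJ* is transcribed.
So PexJ is produced and active.
Homoserine is absent, so NerF is inactive.
c-di-GMP is present, so DulN is inactive.
No activator is available at the *gixL* promoter, so *gixL* is not transcribed.
So GixL is not produced.
With repressor PexJ bound, *zorK* is not transcribed.
→ *zorK* is OFF in B.

A only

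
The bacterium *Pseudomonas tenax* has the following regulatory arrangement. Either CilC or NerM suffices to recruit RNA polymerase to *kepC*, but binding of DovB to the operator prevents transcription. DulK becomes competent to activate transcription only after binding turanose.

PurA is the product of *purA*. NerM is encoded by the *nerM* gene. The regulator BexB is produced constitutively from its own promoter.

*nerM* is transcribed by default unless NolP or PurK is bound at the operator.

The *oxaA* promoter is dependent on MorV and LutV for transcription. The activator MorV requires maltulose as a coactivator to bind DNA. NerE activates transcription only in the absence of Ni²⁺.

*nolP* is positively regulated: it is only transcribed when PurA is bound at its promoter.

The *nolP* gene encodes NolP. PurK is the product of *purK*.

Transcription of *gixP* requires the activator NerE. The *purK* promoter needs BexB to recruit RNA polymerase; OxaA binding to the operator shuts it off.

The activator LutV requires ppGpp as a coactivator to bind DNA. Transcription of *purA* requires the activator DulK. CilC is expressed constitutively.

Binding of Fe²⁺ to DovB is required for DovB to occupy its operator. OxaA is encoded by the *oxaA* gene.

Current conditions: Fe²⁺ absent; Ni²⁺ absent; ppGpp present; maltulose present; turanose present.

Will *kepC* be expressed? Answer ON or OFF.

ON

Fe²⁺ is absent, so DovB is inactive.
CilC is produced constitutively and is active.
Turanose is present, so DulK is active.
No repressor is bound and DulK is active, so *purA* is transcribed.
So PurA is produced and active.
No repressor is bound and PurA is active, so *nolP* is transcribed.
So NolP is produced and active.
BexB is produced constitutively and is active.
Maltulose is present, so MorV is active.
ppGpp is present, so LutV is active.
No repressor is bound and MorV and LutV are active, so *oxaA* is transcribed.
So OxaA is produced and active.
With repressor OxaA bound, *purK* is not transcribed.
So PurK is not produced.
With repressor NolP bound, *nerM* is not transcribed.
So NerM is not produced.
Activator CilC is present, so *kepC* is transcribed.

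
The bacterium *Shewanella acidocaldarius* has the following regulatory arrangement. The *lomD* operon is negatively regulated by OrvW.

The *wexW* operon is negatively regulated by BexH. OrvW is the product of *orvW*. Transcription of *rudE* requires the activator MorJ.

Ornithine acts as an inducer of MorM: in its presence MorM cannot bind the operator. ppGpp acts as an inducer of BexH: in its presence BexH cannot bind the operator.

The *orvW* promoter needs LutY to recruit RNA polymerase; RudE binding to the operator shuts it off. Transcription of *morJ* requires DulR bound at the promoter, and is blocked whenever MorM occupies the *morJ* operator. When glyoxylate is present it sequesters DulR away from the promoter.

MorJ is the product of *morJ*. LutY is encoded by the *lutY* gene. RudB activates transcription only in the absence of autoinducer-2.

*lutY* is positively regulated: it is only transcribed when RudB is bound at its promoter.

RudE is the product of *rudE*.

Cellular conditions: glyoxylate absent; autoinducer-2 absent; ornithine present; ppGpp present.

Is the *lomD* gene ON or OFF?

ON

Ornithine is present, so MorM is inactive.
Glyoxylate is absent, so DulR is active.
No repressor is bound and DulR is active, so *morJ* is transcribed.
So MorJ is produced and active.
No repressor is bound and MorJ is active, so *rudE* is transcribed.
So RudE is produced and active.
Autoinducer-2 is absent, so RudB is active.
No repressor is bound and RudB is active, so *lutY* is transcribed.
So LutY is produced and active.
With repressor RudE bound, *orvW* is not transcribed.
So OrvW is not produced.
With no repressor bound, *lomD* is transcribed.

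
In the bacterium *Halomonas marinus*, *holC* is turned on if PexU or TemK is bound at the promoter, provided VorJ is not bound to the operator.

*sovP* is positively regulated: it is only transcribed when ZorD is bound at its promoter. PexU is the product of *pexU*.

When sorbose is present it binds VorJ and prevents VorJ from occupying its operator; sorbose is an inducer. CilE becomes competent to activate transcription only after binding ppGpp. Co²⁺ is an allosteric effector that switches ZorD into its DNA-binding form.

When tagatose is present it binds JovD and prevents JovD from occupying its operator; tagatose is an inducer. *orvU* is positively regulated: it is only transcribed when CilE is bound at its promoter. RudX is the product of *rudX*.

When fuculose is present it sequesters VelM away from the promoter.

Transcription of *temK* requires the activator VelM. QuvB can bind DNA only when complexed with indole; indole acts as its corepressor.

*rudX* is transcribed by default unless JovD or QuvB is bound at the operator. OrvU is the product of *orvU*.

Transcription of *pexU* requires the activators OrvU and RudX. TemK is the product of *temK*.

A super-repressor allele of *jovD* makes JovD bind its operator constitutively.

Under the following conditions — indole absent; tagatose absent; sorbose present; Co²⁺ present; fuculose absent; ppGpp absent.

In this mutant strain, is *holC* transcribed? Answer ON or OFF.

ON

Sorbose is present, so VorJ is inactive.
ppGpp is absent, so CilE is inactive.
Required activator CilE is absent, so *orvU* is not transcribed.
So OrvU is not produced.
JovD is constitutively active in this strain.
Indole is absent, so QuvB is inactive.
With repressor JovD bound, *rudX* is not transcribed.
So RudX is not produced.
Required activator OrvU is absent, so *pexU* is not transcribed.
So PexU is not produced.
Fuculose is absent, so VelM is active.
No repressor is bound and VelM is active, so *temK* is transcribed.
So TemK is produced and active.
Activator TemK is present, so *holC* is transcribed.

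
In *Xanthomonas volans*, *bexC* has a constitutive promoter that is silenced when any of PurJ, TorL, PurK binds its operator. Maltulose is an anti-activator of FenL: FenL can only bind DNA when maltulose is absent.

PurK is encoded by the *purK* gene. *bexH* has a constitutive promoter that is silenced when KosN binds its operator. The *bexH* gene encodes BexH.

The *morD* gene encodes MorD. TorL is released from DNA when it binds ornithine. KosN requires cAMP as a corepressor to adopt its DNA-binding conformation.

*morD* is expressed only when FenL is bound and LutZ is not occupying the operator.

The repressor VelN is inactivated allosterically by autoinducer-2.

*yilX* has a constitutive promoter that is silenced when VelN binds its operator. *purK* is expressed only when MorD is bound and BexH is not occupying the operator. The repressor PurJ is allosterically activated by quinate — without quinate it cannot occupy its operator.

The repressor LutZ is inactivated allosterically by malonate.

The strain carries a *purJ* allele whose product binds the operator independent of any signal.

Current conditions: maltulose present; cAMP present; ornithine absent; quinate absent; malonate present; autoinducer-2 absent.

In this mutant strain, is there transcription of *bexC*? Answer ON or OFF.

OFF

PurJ is constitutively active in this strain.
Ornithine is absent, so TorL is active.
cAMP is present, so KosN is active.
With repressor KosN bound, *bexH* is not transcribed.
So BexH is not produced.
Maltulose is present, so FenL is inactive.
Malonate is present, so LutZ is inactive.
Required activator FenL is absent, so *morD* is not transcribed.
So MorD is not produced.
Required activator MorD is absent, so *purK* is not transcribed.
So PurK is not produced.
With repressor PurJ bound, *bexC* is not transcribed.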